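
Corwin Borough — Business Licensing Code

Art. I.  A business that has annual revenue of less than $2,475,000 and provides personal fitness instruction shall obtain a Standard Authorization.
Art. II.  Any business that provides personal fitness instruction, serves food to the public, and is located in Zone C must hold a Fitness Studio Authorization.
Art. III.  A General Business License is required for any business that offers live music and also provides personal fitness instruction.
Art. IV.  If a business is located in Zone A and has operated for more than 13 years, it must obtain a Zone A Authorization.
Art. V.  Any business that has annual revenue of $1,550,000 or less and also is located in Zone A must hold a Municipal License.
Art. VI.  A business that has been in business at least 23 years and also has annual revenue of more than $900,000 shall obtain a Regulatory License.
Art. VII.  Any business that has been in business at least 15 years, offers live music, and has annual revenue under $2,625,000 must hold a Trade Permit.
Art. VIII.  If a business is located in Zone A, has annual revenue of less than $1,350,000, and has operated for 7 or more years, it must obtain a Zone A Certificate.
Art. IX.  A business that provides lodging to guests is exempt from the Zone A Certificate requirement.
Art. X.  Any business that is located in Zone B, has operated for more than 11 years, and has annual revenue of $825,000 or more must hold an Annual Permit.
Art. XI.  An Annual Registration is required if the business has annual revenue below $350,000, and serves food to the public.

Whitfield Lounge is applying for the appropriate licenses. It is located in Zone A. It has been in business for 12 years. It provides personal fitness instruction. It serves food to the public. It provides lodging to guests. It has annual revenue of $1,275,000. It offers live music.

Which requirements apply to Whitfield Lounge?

Art. I. revenue $1,275,000 < $2,475,000; provides personal fitness instruction → Standard Authorization required.
Art. II. provides personal fitness instruction; serves food to the public; is located in Zone A (not: is located in Zone C) → Fitness Studio Authorization not required.
Art. III. offers live music; provides personal fitness instruction → General Business License required.
Art. IV. is located in Zone A; years in business 12 ≤ 13 → Zone A Authorization not required.
Art. V. revenue $1,275,000 ≤ $1,550,000; is located in Zone A → Municipal License required.
Art. VI. years in business 12 < 23; revenue $1,275,000 > $900,000 → Regulatory License not required.
Art. VII. years in business 12 < 15; offers live music; revenue $1,275,000 < $2,625,000 → Trade Permit not required.
Art. VIII. is located in Zone A; revenue $1,275,000 < $1,350,000; years in business 12 ≥ 7 → Zone A Certificate required.
Art. IX. provides lodging to guests → exempt from Zone A Certificate.
Art. X. is located in Zone A (not: is located in Zone B); years in business 12 > 11; revenue $1,275,000 ≥ $825,000 → Annual Permit not required.
Art. XI. revenue $1,275,000 ≥ $350,000; serves food to the public → Annual Registration not required.

General Business License, Municipal License, Standard Authorization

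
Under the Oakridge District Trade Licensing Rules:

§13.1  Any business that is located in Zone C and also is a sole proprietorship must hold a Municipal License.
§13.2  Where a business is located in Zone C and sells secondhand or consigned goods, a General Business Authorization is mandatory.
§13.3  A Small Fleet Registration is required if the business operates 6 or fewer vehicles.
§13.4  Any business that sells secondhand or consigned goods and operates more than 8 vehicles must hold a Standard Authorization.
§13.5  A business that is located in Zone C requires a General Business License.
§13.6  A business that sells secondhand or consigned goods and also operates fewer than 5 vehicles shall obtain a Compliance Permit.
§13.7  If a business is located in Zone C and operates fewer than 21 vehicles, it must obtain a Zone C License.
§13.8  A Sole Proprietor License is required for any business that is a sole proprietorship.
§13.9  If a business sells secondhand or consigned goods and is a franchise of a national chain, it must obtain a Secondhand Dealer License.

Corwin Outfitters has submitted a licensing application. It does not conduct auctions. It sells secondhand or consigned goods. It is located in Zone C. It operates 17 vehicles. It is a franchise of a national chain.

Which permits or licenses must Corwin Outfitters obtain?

General Business Authorization, General Business License, Secondhand Dealer License, Standard Authorization, Zone C License

§13.1 is located in Zone C; is a franchise of a national chain (not: is a sole proprietorship) → Municipal License not required.
§13.2 is located in Zone C; sells secondhand or consigned goods → General Business Authorization required.
§13.3 vehicles 17 > 6 → Small Fleet Registration not required.
§13.4 sells secondhand or consigned goods; vehicles 17 > 8 → Standard Authorization required.
§13.5 is located in Zone C → General Business License required.
§13.6 sells secondhand or consigned goods; vehicles 17 ≥ 5 → Compliance Permit not required.
§13.7 is located in Zone C; vehicles 17 < 21 → Zone C License required.
§13.8 is a franchise of a national chain (not: is a sole proprietorship) → Sole Proprietor License not required.
§13.9 sells secondhand or consigned goods; is a franchise of a national chain → Secondhand Dealer License required.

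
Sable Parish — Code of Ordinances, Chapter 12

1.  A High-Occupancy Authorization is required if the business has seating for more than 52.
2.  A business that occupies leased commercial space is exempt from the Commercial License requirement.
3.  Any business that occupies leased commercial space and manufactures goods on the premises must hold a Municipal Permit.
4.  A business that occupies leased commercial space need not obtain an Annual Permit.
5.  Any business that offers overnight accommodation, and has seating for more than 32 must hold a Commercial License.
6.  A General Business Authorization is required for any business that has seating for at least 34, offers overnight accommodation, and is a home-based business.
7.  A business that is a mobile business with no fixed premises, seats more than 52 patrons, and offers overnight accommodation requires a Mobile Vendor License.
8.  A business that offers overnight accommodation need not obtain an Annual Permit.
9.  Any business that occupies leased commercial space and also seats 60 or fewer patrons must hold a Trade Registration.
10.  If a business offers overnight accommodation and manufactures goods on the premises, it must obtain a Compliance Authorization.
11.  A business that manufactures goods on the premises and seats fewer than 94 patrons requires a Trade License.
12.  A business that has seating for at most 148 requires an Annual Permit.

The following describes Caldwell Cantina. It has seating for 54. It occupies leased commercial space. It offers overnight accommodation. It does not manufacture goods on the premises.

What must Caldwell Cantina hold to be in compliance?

1. seating 54 > 52 → High-Occupancy Authorization required.
2. occupies leased commercial space → exempt from Commercial License.
3. occupies leased commercial space; does not manufacture goods on the premises → Municipal Permit not required.
4. occupies leased commercial space → exempt from Annual Permit.
5. offers overnight accommodation; seating 54 > 32 → Commercial License required.
6. seating 54 ≥ 34; offers overnight accommodation; occupies leased commercial space (not: is a home-based business) → General Business Authorization not required.
7. occupies leased commercial space (not: is a mobile business with no fixed premises); seating 54 > 52; offers overnight accommodation → Mobile Vendor License not required.
8. offers overnight accommodation → exempt from Annual Permit.
9. occupies leased commercial space; seating 54 ≤ 60 → Trade Registration required.
10. offers overnight accommodation; does not manufacture goods on the premises → Compliance Authorization not required.
11. does not manufacture goods on the premises; seating 54 < 94 → Trade License not required.
12. seating 54 ≤ 148 → Annual Permit required.

High-Occupancy Authorization, Trade Registration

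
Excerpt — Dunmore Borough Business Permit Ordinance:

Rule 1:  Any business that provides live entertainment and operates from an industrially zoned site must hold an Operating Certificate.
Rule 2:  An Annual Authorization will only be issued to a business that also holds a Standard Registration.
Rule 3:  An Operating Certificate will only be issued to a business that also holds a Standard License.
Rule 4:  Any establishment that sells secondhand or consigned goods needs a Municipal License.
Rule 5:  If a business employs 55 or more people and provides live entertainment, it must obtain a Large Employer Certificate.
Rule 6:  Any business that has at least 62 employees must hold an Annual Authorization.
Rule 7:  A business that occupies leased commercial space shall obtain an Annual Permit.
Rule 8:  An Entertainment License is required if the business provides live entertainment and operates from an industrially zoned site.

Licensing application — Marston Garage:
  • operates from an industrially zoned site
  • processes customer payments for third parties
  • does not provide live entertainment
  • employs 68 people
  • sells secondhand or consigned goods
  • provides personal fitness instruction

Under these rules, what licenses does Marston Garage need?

Annual Authorization, Municipal License, Standard Registration

Rule 1: does not provide live entertainment; operates from an industrially zoned site → Operating Certificate not required.
Rule 2: Annual Authorization is required → Standard Registration also required.
Rule 3: Operating Certificate is not required → no effect.
Rule 4: sells secondhand or consigned goods → Municipal License required.
Rule 5: employees 68 ≥ 55; does not provide live entertainment → Large Employer Certificate not required.
Rule 6: employees 68 ≥ 62 → Annual Authorization required.
Rule 7: operates from an industrially zoned site (not: occupies leased commercial space) → Annual Permit not required.
Rule 8: does not provide live entertainment; operates from an industrially zoned site → Entertainment License not required.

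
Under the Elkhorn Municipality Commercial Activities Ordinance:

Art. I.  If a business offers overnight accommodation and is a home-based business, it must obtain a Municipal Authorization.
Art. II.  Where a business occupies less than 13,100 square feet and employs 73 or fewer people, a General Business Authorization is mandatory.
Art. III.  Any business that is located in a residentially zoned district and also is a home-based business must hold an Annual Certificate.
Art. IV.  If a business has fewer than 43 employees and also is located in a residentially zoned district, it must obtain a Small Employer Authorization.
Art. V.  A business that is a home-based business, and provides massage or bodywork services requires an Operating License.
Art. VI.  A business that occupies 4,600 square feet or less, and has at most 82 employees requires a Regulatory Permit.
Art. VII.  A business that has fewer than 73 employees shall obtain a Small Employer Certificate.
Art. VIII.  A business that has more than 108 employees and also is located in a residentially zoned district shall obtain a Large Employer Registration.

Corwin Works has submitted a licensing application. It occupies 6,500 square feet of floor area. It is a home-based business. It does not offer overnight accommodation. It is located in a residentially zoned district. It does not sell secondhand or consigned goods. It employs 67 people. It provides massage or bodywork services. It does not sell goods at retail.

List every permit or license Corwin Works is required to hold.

Annual Certificate, General Business Authorization, Operating License, Small Employer Certificate

Art. I. does not offer overnight accommodation; is a home-based business → Municipal Authorization not required.
Art. II. floor area 6,500 square feet < 13,100 square feet; employees 67 ≤ 73 → General Business Authorization required.
Art. III. is located in a residentially zoned district; is a home-based business → Annual Certificate required.
Art. IV. employees 67 ≥ 43; is located in a residentially zoned district → Small Employer Authorization not required.
Art. V. is a home-based business; provides massage or bodywork services → Operating License required.
Art. VI. floor area 6,500 square feet > 4,600 square feet; employees 67 ≤ 82 → Regulatory Permit not required.
Art. VII. employees 67 < 73 → Small Employer Certificate required.
Art. VIII. employees 67 ≤ 108; is located in a residentially zoned district → Large Employer Registration not required.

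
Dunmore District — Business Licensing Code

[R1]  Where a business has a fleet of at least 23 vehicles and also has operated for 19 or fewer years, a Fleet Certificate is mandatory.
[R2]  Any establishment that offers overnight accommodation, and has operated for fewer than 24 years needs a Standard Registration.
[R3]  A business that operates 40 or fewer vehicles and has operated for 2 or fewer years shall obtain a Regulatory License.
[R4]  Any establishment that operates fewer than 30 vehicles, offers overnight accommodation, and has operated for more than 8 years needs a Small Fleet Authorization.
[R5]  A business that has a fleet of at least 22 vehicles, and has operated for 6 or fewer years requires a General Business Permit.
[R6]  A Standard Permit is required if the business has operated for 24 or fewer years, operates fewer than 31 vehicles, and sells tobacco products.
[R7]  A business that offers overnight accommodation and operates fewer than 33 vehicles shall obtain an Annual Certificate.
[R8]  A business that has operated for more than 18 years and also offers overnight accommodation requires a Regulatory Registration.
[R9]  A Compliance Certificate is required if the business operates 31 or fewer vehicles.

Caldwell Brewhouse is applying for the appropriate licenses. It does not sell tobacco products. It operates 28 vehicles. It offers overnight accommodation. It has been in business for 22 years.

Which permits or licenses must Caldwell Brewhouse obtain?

Annual Certificate, Compliance Certificate, Regulatory Registration, Small Fleet Authorization, Standard Registration

[R1] vehicles 28 ≥ 23; years in business 22 > 19 → Fleet Certificate not required.
[R2] offers overnight accommodation; years in business 22 < 24 → Standard Registration required.
[R3] vehicles 28 ≤ 40; years in business 22 > 2 → Regulatory License not required.
[R4] vehicles 28 < 30; offers overnight accommodation; years in business 22 > 8 → Small Fleet Authorization required.
[R5] vehicles 28 ≥ 22; years in business 22 > 6 → General Business Permit not required.
[R6] years in business 22 ≤ 24; vehicles 28 < 31; does not sell tobacco products → Standard Permit not required.
[R7] offers overnight accommodation; vehicles 28 < 33 → Annual Certificate required.
[R8] years in business 22 > 18; offers overnight accommodation → Regulatory Registration required.
[R9] vehicles 28 ≤ 31 → Compliance Certificate required.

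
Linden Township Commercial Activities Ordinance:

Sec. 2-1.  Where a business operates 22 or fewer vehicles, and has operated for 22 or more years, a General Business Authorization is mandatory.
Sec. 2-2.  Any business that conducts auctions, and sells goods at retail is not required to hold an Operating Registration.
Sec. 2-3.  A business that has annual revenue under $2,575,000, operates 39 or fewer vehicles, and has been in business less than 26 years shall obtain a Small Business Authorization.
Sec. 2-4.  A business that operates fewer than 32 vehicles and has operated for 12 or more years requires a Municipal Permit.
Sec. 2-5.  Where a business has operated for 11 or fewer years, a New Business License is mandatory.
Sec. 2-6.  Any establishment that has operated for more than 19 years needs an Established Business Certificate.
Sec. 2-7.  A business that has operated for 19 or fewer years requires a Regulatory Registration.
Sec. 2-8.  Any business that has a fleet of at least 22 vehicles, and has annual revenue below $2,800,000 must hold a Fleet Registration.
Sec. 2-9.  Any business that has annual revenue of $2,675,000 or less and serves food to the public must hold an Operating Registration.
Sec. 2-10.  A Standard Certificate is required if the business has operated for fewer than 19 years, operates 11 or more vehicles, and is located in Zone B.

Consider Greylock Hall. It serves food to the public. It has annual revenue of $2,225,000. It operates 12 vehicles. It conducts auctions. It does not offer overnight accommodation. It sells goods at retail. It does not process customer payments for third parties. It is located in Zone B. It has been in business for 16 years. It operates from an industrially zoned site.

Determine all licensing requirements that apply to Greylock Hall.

Sec. 2-1. vehicles 12 ≤ 22; years in business 16 < 22 → General Business Authorization not required.
Sec. 2-2. conducts auctions; sells goods at retail → exempt from Operating Registration.
Sec. 2-3. revenue $2,225,000 < $2,575,000; vehicles 12 ≤ 39; years in business 16 < 26 → Small Business Authorization required.
Sec. 2-4. vehicles 12 < 32; years in business 16 ≥ 12 → Municipal Permit required.
Sec. 2-5. years in business 16 > 11 → New Business License not required.
Sec. 2-6. years in business 16 ≤ 19 → Established Business Certificate not required.
Sec. 2-7. years in business 16 ≤ 19 → Regulatory Registration required.
Sec. 2-8. vehicles 12 < 22; revenue $2,225,000 < $2,800,000 → Fleet Registration not required.
Sec. 2-9. revenue $2,225,000 ≤ $2,675,000; serves food to the public → Operating Registration required.
Sec. 2-10. years in business 16 < 19; vehicles 12 ≥ 11; is located in Zone B → Standard Certificate required.

Municipal Permit, Regulatory Registration, Small Business Authorization, Standard Certificate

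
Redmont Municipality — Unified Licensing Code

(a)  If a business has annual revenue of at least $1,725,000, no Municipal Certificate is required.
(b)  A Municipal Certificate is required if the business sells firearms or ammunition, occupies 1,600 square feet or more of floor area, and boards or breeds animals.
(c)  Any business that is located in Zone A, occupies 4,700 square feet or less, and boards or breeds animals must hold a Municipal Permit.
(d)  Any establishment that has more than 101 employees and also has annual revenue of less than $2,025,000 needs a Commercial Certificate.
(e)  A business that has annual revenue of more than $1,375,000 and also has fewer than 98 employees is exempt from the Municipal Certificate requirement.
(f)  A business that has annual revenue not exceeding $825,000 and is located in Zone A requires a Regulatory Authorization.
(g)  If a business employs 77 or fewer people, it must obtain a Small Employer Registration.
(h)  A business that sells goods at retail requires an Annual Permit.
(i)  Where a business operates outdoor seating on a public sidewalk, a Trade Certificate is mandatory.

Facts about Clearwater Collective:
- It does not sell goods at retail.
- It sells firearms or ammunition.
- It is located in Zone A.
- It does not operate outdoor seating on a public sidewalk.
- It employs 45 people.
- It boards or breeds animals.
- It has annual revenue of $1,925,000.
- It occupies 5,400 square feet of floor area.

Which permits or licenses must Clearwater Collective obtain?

(a) revenue $1,925,000 ≥ $1,725,000 → exempt from Municipal Certificate.
(b) sells firearms or ammunition; floor area 5,400 square feet ≥ 1,600 square feet; boards or breeds animals → Municipal Certificate required.
(c) is located in Zone A; floor area 5,400 square feet > 4,700 square feet; boards or breeds animals → Municipal Permit not required.
(d) employees 45 ≤ 101; revenue $1,925,000 < $2,025,000 → Commercial Certificate not required.
(e) revenue $1,925,000 > $1,375,000; employees 45 < 98 → exempt from Municipal Certificate.
(f) revenue $1,925,000 > $825,000; is located in Zone A → Regulatory Authorization not required.
(g) employees 45 ≤ 77 → Small Employer Registration required.
(h) does not sell goods at retail → Annual Permit not required.
(i) does not operate outdoor seating on a public sidewalk → Trade Certificate not required.

Small Employer Registration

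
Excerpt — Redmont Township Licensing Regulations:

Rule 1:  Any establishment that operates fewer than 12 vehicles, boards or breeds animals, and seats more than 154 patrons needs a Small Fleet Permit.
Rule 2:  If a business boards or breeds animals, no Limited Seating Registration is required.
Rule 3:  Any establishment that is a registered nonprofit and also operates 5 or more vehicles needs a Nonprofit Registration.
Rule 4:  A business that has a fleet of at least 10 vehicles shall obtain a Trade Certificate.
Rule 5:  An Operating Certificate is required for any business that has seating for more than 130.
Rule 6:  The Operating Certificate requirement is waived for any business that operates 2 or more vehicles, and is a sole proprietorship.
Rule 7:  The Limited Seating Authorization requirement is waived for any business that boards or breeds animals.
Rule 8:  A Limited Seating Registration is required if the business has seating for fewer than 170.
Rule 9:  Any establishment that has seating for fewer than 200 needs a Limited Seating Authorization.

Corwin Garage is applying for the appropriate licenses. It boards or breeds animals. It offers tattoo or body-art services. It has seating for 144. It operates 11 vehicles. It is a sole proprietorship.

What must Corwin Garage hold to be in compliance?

Trade Certificate

Rule 1: vehicles 11 < 12; boards or breeds animals; seating 144 ≤ 154 → Small Fleet Permit not required.
Rule 2: boards or breeds animals → exempt from Limited Seating Registration.
Rule 3: is a sole proprietorship (not: is a registered nonprofit); vehicles 11 ≥ 5 → Nonprofit Registration not required.
Rule 4: vehicles 11 ≥ 10 → Trade Certificate required.
Rule 5: seating 144 > 130 → Operating Certificate required.
Rule 6: vehicles 11 ≥ 2; is a sole proprietorship → exempt from Operating Certificate.
Rule 7: boards or breeds animals → exempt from Limited Seating Authorization.
Rule 8: seating 144 < 170 → Limited Seating Registration required.
Rule 9: seating 144 < 200 → Limited Seating Authorization required.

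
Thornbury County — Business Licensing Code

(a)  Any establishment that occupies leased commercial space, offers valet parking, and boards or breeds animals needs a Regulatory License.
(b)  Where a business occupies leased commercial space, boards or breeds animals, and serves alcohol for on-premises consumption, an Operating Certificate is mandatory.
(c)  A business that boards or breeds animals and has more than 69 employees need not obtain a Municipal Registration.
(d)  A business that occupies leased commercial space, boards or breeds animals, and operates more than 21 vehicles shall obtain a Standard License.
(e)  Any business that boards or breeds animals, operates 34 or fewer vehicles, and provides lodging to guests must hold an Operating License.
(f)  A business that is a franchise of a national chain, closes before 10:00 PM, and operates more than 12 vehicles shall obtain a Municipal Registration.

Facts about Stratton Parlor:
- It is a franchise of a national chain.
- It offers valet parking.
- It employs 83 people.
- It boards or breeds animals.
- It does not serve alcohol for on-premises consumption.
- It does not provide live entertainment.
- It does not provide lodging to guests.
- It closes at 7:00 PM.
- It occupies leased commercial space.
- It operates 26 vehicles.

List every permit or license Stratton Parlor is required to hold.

Regulatory License, Standard License

(a) occupies leased commercial space; offers valet parking; boards or breeds animals → Regulatory License required.
(b) occupies leased commercial space; boards or breeds animals; does not serve alcohol for on-premises consumption → Operating Certificate not required.
(c) boards or breeds animals; employees 83 > 69 → exempt from Municipal Registration.
(d) occupies leased commercial space; boards or breeds animals; vehicles 26 > 21 → Standard License required.
(e) boards or breeds animals; vehicles 26 ≤ 34; does not provide lodging to guests → Operating License not required.
(f) is a franchise of a national chain; closes 7:00 PM, at/before 10:00 PM; vehicles 26 > 12 → Municipal Registration required.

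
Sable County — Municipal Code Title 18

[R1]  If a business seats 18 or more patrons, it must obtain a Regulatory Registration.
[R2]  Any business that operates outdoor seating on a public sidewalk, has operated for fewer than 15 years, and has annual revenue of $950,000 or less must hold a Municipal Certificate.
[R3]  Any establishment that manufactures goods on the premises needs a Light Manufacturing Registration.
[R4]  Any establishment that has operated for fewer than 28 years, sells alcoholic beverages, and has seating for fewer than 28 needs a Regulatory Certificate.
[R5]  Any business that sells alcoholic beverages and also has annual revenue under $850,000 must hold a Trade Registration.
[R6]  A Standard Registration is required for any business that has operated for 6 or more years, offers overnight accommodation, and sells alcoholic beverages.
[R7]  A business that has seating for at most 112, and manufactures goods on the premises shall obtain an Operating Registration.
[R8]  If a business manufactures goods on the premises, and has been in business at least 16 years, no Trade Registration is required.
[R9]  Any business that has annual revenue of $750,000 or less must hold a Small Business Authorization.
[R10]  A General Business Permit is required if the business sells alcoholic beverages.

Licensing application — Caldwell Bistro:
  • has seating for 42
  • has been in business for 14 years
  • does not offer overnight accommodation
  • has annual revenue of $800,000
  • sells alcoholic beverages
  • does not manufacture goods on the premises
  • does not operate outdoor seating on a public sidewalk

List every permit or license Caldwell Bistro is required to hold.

[R1] seating 42 ≥ 18 → Regulatory Registration required.
[R2] does not operate outdoor seating on a public sidewalk; years in business 14 < 15; revenue $800,000 ≤ $950,000 → Municipal Certificate not required.
[R3] does not manufacture goods on the premises → Light Manufacturing Registration not required.
[R4] years in business 14 < 28; sells alcoholic beverages; seating 42 ≥ 28 → Regulatory Certificate not required.
[R5] sells alcoholic beverages; revenue $800,000 < $850,000 → Trade Registration required.
[R6] years in business 14 ≥ 6; does not offer overnight accommodation; sells alcoholic beverages → Standard Registration not required.
[R7] seating 42 ≤ 112; does not manufacture goods on the premises → Operating Registration not required.
[R8] does not manufacture goods on the premises; years in business 14 < 16 → Trade Registration exemption does not apply.
[R9] revenue $800,000 > $750,000 → Small Business Authorization not required.
[R10] sells alcoholic beverages → General Business Permit required.

General Business Permit, Regulatory Registration, Trade Registration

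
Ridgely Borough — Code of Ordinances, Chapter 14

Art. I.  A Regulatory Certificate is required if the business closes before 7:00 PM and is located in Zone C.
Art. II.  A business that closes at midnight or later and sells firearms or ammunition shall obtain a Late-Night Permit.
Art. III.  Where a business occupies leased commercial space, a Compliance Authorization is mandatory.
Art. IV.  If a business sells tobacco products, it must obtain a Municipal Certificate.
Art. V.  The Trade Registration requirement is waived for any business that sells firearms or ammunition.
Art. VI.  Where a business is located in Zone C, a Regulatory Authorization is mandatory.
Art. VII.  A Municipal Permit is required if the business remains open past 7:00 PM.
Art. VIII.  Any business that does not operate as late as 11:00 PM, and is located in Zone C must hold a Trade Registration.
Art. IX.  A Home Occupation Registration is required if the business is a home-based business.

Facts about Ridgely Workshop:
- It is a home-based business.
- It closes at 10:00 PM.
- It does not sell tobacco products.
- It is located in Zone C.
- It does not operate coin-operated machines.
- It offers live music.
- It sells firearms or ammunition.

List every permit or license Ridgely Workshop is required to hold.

Art. I. closes 10:00 PM, after 7:00 PM; is located in Zone C → Regulatory Certificate not required.
Art. II. closes 10:00 PM, at/before midnight; sells firearms or ammunition → Late-Night Permit not required.
Art. III. is a home-based business (not: occupies leased commercial space) → Compliance Authorization not required.
Art. IV. does not sell tobacco products → Municipal Certificate not required.
Art. V. sells firearms or ammunition → exempt from Trade Registration.
Art. VI. is located in Zone C → Regulatory Authorization required.
Art. VII. closes 10:00 PM, after 7:00 PM → Municipal Permit required.
Art. VIII. closes 10:00 PM, at/before 11:00 PM; is located in Zone C → Trade Registration required.
Art. IX. is a home-based business → Home Occupation Registration required.

Home Occupation Registration, Municipal Permit, Regulatory Authorization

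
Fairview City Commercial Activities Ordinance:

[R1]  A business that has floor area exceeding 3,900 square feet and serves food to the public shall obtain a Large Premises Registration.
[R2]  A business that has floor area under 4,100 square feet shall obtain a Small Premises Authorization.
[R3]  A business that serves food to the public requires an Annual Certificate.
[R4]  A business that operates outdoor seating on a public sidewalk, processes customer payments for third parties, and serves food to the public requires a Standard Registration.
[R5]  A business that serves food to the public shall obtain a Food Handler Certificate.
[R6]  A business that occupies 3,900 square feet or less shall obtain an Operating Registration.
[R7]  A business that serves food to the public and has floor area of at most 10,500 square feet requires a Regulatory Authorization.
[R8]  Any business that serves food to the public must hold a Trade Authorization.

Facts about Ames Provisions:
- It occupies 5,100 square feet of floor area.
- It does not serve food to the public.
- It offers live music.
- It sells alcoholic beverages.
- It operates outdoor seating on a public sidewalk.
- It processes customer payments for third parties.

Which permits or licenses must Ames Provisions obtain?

[R1] floor area 5,100 square feet > 3,900 square feet; does not serve food to the public → Large Premises Registration not required.
[R2] floor area 5,100 square feet ≥ 4,100 square feet → Small Premises Authorization not required.
[R3] does not serve food to the public → Annual Certificate not required.
[R4] operates outdoor seating on a public sidewalk; processes customer payments for third parties; does not serve food to the public → Standard Registration not required.
[R5] does not serve food to the public → Food Handler Certificate not required.
[R6] floor area 5,100 square feet > 3,900 square feet → Operating Registration not required.
[R7] does not serve food to the public; floor area 5,100 square feet ≤ 10,500 square feet → Regulatory Authorization not required.
[R8] does not serve food to the public → Trade Authorization not required.

None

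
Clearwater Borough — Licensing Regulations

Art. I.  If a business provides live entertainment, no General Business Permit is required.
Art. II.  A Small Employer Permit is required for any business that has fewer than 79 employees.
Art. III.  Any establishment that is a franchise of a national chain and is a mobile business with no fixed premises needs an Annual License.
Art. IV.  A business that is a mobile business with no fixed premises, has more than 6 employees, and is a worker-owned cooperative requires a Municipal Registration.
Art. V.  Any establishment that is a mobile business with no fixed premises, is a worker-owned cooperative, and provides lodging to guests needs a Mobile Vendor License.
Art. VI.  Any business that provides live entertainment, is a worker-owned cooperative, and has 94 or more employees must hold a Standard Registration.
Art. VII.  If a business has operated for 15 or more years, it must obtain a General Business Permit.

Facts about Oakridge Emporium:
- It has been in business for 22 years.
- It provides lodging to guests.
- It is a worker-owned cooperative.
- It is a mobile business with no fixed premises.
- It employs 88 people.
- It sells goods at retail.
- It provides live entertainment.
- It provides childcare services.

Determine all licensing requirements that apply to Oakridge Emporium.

Mobile Vendor License, Municipal Registration

Art. I. provides live entertainment → exempt from General Business Permit.
Art. II. employees 88 ≥ 79 → Small Employer Permit not required.
Art. III. is a worker-owned cooperative (not: is a franchise of a national chain); is a mobile business with no fixed premises → Annual License not required.
Art. IV. is a mobile business with no fixed premises; employees 88 > 6; is a worker-owned cooperative → Municipal Registration required.
Art. V. is a mobile business with no fixed premises; is a worker-owned cooperative; provides lodging to guests → Mobile Vendor License required.
Art. VI. provides live entertainment; is a worker-owned cooperative; employees 88 < 94 → Standard Registration not required.
Art. VII. years in business 22 ≥ 15 → General Business Permit required.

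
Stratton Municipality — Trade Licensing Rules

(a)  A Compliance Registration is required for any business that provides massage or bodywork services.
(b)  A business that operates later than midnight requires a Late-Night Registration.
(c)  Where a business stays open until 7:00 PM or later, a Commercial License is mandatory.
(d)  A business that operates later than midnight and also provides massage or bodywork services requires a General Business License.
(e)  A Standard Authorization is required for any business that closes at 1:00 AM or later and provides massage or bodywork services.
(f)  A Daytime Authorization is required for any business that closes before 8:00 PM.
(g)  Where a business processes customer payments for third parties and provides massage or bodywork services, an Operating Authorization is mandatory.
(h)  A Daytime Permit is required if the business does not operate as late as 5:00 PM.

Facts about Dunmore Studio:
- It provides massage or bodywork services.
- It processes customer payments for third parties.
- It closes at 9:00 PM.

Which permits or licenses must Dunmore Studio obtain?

(a) provides massage or bodywork services → Compliance Registration required.
(b) closes 9:00 PM, at/before midnight → Late-Night Registration not required.
(c) closes 9:00 PM, after 7:00 PM → Commercial License required.
(d) closes 9:00 PM, at/before midnight; provides massage or bodywork services → General Business License not required.
(e) closes 9:00 PM, at/before 1:00 AM; provides massage or bodywork services → Standard Authorization not required.
(f) closes 9:00 PM, after 8:00 PM → Daytime Authorization not required.
(g) processes customer payments for third parties; provides massage or bodywork services → Operating Authorization required.
(h) closes 9:00 PM, after 5:00 PM → Daytime Permit not required.

Commercial License, Compliance Registration, Operating Authorization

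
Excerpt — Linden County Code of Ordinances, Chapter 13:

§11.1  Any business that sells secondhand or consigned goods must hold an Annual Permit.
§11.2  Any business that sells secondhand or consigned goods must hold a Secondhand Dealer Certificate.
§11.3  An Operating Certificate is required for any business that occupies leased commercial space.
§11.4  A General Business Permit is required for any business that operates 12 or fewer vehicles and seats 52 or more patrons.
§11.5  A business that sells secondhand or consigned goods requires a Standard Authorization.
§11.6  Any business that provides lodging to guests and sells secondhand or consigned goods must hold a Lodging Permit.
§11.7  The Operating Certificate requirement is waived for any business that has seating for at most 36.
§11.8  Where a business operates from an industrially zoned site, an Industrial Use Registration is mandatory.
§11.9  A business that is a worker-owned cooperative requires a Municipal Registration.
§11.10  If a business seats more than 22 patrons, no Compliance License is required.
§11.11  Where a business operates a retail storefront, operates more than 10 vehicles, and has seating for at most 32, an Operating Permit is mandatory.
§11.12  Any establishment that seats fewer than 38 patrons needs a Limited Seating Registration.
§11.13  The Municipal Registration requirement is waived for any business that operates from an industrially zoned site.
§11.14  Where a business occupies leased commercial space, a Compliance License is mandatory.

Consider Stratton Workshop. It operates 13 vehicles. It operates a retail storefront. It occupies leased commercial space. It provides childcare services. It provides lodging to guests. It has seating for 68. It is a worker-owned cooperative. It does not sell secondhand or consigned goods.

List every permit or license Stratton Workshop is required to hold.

Municipal Registration, Operating Certificate

§11.1 does not sell secondhand or consigned goods → Annual Permit not required.
§11.2 does not sell secondhand or consigned goods → Secondhand Dealer Certificate not required.
§11.3 occupies leased commercial space → Operating Certificate required.
§11.4 vehicles 13 > 12; seating 68 ≥ 52 → General Business Permit not required.
§11.5 does not sell secondhand or consigned goods → Standard Authorization not required.
§11.6 provides lodging to guests; does not sell secondhand or consigned goods → Lodging Permit not required.
§11.7 seating 68 > 36 → Operating Certificate exemption does not apply.
§11.8 occupies leased commercial space (not: operates from an industrially zoned site) → Industrial Use Registration not required.
§11.9 is a worker-owned cooperative → Municipal Registration required.
§11.10 seating 68 > 22 → exempt from Compliance License.
§11.11 operates a retail storefront; vehicles 13 > 10; seating 68 > 32 → Operating Permit not required.
§11.12 seating 68 ≥ 38 → Limited Seating Registration not required.
§11.13 occupies leased commercial space (not: operates from an industrially zoned site) → Municipal Registration exemption does not apply.
§11.14 occupies leased commercial space → Compliance License required.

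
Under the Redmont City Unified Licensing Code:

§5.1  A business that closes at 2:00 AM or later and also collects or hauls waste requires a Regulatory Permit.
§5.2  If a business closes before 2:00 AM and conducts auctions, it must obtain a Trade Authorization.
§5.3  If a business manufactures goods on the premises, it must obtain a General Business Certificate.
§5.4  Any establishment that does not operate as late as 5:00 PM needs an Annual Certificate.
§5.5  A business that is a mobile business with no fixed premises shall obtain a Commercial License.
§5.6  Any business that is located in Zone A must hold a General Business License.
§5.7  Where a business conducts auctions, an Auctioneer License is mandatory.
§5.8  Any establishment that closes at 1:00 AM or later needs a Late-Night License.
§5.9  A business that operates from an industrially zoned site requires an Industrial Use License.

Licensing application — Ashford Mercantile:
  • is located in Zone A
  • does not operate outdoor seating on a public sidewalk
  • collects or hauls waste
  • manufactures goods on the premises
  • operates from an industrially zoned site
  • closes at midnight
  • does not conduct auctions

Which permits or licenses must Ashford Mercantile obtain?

General Business Certificate, General Business License, Industrial Use License

§5.1 closes midnight, at/before 2:00 AM; collects or hauls waste → Regulatory Permit not required.
§5.2 closes midnight, at/before 2:00 AM; does not conduct auctions → Trade Authorization not required.
§5.3 manufactures goods on the premises → General Business Certificate required.
§5.4 closes midnight, after 5:00 PM → Annual Certificate not required.
§5.5 operates from an industrially zoned site (not: is a mobile business with no fixed premises) → Commercial License not required.
§5.6 is located in Zone A → General Business License required.
§5.7 does not conduct auctions → Auctioneer License not required.
§5.8 closes midnight, at/before 1:00 AM → Late-Night License not required.
§5.9 operates from an industrially zoned site → Industrial Use License required.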